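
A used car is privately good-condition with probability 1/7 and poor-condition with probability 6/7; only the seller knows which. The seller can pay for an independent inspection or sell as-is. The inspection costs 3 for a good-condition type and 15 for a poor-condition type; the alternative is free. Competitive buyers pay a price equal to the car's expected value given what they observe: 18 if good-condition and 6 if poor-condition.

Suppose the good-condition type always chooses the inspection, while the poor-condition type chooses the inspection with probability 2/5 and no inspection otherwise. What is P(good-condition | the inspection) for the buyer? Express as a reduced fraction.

5/17

P(the inspection) = (1/7)·1 + (6/7)·(2/5) = 17/35.
By Bayes' rule, P(good-condition | the inspection) = (1/7) / (17/35) = 5/17.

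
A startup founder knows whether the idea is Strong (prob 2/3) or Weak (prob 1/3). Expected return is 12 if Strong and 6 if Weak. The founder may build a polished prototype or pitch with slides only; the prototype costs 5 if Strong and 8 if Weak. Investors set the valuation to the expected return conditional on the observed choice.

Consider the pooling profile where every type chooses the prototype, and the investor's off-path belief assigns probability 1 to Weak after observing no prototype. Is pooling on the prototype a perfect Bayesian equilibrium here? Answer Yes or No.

On path, the investor holds the prior and pays 2/3·12 + 1/3·6 = 10. Off path (no prototype), believing Weak, it pays 6.
Strong: the prototype nets 10 − 5 = 5; no prototype nets 6. Strong would deviate.
Weak: the prototype nets 10 − 8 = 2; no prototype nets 6. Weak would deviate.
A type deviates, so pooling fails.

No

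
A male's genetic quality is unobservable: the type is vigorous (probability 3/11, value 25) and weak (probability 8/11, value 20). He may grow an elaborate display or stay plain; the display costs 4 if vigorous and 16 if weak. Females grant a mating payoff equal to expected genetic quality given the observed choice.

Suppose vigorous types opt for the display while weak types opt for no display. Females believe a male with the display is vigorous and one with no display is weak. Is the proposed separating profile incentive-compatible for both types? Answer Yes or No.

Under these beliefs, the display earns mating payoff 25 and no display earns mating payoff 20.
vigorous: the display nets 25 − 4 = 21; no display nets 20. vigorous prefers the display.
weak: the display nets 25 − 16 = 9; no display nets 20. weak prefers no display.
Neither type deviates, so the separating profile is an equilibrium.

Yes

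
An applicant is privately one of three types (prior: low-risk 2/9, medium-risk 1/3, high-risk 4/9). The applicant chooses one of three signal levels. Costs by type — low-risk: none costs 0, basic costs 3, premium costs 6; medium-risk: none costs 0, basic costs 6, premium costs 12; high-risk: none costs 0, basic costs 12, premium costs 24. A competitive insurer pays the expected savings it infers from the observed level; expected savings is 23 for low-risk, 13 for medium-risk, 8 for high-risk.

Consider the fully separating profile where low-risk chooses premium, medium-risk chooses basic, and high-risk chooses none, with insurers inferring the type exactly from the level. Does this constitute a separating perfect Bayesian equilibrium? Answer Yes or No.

Separating rebates: premium → 23, basic → 13, none → 8.
low-risk (assigned premium): none: 8 − 0 = 8; basic: 13 − 3 = 10; premium: 23 − 6 = 17. low-risk stays.
medium-risk (assigned basic): none: 8 − 0 = 8; basic: 13 − 6 = 7; premium: 23 − 12 = 11. medium-risk prefers premium.
high-risk (assigned none): none: 8 − 0 = 8; basic: 13 − 12 = 1; premium: 23 − 24 = -1. high-risk stays.
At least one type deviates; the separating profile fails.

No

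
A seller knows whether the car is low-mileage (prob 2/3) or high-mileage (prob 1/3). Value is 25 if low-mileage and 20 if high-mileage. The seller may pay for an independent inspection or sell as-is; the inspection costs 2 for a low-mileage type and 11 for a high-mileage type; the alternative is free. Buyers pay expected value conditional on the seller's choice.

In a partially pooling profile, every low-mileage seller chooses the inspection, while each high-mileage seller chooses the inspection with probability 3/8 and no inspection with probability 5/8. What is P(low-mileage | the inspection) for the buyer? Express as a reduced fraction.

16/19

P(the inspection) = (2/3)·1 + (1/3)·(3/8) = 19/24.
By Bayes' rule, P(low-mileage | the inspection) = (2/3) / (19/24) = 16/19.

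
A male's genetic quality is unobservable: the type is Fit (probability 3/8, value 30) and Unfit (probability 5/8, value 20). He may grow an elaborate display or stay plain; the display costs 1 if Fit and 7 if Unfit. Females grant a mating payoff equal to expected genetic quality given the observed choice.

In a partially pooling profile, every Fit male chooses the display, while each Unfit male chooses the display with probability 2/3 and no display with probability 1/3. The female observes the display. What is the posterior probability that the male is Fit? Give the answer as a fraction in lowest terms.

P(the display) = (3/8)·1 + (5/8)·(2/3) = 19/24.
By Bayes' rule, P(Fit | the display) = (3/8) / (19/24) = 9/19.

9/19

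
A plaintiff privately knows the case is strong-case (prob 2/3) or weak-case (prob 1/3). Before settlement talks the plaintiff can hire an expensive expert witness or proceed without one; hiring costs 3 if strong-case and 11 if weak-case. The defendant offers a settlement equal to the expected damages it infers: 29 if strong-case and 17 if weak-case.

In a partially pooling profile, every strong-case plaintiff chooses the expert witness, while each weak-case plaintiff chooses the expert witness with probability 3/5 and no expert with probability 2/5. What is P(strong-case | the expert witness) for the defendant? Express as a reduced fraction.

10/13

P(the expert witness) = (2/3)·1 + (1/3)·(3/5) = 13/15.
By Bayes' rule, P(strong-case | the expert witness) = (2/3) / (13/15) = 10/13.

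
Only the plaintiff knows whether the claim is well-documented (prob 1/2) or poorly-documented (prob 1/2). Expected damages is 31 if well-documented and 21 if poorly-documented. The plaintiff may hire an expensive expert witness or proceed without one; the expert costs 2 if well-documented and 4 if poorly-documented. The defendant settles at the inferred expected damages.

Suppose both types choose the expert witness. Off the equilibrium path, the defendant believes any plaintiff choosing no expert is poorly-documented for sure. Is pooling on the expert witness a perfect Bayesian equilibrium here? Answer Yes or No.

Yes

On path, the defendant holds the prior and pays 1/2·31 + 1/2·21 = 26. Off path (no expert), believing poorly-documented, it pays 21.
well-documented: the expert witness nets 26 − 2 = 24; no expert nets 21. well-documented stays.
poorly-documented: the expert witness nets 26 − 4 = 22; no expert nets 21. poorly-documented stays.
No type deviates, so pooling is sustained.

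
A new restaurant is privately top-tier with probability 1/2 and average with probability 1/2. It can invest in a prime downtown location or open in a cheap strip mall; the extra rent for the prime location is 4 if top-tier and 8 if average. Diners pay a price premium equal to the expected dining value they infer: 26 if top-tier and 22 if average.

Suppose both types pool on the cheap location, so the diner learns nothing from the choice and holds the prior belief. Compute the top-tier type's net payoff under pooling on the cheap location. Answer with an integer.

Pooled price premium = 1/2·26 + 1/2·22 = 24.
top-tier pays no cost for the cheap location, so net payoff = 24.

24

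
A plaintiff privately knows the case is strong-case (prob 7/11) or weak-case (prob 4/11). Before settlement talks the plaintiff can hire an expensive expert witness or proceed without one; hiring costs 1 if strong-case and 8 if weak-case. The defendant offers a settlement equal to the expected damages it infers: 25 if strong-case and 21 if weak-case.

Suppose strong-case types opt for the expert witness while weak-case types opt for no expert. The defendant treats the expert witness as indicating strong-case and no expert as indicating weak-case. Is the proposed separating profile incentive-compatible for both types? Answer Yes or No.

Yes

Under these beliefs, the expert witness earns settlement 25 and no expert earns settlement 21.
strong-case: the expert witness nets 25 − 1 = 24; no expert nets 21. strong-case prefers the expert witness.
weak-case: the expert witness nets 25 − 8 = 17; no expert nets 21. weak-case prefers no expert.
Neither type deviates, so the separating profile is an equilibrium.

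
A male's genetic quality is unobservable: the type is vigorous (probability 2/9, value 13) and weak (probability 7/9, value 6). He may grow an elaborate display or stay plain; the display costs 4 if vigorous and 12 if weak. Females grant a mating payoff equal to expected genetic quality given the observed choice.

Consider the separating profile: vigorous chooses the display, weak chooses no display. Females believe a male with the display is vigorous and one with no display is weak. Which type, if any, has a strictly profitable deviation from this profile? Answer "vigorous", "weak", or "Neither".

The display pays 13; no display pays 6.
vigorous: assigned the display, nets 13 − 4 = 9; deviating to no display nets 6.
weak: assigned no display, nets 6; deviating to the display nets 13 − 12 = 1.
Both types strictly prefer their assigned action; no profitable deviation.

Neither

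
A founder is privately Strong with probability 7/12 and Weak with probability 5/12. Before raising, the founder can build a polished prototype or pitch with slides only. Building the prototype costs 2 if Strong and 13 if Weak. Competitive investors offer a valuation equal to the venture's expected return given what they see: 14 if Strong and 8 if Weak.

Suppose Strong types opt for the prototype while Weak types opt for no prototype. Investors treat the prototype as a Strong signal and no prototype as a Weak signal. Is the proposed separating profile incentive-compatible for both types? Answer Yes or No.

Under these beliefs, the prototype earns valuation 14 and no prototype earns valuation 8.
Strong: the prototype nets 14 − 2 = 12; no prototype nets 8. Strong prefers the prototype.
Weak: the prototype nets 14 − 13 = 1; no prototype nets 8. Weak prefers no prototype.
Neither type deviates, so the separating profile is an equilibrium.

Yes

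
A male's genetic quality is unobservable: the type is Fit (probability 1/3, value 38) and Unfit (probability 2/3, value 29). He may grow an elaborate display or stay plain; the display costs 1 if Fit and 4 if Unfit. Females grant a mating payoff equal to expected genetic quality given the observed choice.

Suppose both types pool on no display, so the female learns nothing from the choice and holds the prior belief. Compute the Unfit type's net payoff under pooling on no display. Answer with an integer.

32

Pooled mating payoff = 1/3·38 + 2/3·29 = 32.
Unfit pays no cost for no display, so net payoff = 32.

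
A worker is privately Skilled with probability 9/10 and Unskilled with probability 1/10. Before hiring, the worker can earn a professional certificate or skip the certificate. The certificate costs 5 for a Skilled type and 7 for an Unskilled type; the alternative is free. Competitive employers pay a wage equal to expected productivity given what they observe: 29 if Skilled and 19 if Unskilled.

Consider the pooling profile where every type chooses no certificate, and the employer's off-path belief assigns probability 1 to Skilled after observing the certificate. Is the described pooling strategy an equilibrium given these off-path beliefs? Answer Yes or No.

Yes

On path, the employer holds the prior and pays 9/10·29 + 1/10·19 = 28. Off path (the certificate), believing Skilled, it pays 29.
Skilled: no certificate nets 28; the certificate nets 29 − 5 = 24. Skilled stays.
Unskilled: no certificate nets 28; the certificate nets 29 − 7 = 22. Unskilled stays.
No type deviates, so pooling is sustained.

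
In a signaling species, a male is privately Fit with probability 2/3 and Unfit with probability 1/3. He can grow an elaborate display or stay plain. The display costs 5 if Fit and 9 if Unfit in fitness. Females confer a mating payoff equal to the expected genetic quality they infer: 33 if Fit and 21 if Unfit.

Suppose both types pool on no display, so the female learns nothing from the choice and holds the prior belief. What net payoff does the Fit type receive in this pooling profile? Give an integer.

Pooled mating payoff = 2/3·33 + 1/3·21 = 29.
Fit pays no cost for no display, so net payoff = 29.

29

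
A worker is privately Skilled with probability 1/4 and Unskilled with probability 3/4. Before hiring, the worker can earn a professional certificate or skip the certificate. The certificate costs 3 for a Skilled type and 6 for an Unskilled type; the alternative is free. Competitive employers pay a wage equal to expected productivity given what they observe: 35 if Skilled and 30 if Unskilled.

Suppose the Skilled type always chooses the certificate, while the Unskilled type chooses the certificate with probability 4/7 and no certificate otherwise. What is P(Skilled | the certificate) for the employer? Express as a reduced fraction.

P(the certificate) = (1/4)·1 + (3/4)·(4/7) = 19/28.
By Bayes' rule, P(Skilled | the certificate) = (1/4) / (19/28) = 7/19.

7/19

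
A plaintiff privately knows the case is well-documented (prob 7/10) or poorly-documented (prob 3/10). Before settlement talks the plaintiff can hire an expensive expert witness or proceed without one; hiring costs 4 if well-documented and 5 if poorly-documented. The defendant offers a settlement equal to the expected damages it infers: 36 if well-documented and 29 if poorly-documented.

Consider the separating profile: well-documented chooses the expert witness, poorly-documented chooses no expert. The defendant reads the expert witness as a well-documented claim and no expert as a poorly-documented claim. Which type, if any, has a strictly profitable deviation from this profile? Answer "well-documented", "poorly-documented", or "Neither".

The expert witness pays 36; no expert pays 29.
well-documented: assigned the expert witness, nets 36 − 4 = 32; deviating to no expert nets 29.
poorly-documented: assigned no expert, nets 29; deviating to the expert witness nets 36 − 5 = 31.
The poorly-documented type gains 2 by deviating.

poorly-documented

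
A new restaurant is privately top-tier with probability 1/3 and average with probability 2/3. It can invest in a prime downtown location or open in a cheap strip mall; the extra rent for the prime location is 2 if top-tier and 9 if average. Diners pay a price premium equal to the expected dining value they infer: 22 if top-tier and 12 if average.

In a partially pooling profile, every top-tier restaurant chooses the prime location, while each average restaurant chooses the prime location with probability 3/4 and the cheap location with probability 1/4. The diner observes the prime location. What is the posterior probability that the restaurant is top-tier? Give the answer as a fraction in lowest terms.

2/5

P(the prime location) = (1/3)·1 + (2/3)·(3/4) = 5/6.
By Bayes' rule, P(top-tier | the prime location) = (1/3) / (5/6) = 2/5.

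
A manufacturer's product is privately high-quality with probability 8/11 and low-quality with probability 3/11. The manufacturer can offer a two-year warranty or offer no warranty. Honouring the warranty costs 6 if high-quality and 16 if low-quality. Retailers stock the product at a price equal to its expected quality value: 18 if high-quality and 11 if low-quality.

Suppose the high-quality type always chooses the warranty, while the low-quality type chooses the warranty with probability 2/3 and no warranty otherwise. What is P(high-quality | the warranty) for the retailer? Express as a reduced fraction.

4/5

P(the warranty) = (8/11)·1 + (3/11)·(2/3) = 10/11.
By Bayes' rule, P(high-quality | the warranty) = (8/11) / (10/11) = 4/5.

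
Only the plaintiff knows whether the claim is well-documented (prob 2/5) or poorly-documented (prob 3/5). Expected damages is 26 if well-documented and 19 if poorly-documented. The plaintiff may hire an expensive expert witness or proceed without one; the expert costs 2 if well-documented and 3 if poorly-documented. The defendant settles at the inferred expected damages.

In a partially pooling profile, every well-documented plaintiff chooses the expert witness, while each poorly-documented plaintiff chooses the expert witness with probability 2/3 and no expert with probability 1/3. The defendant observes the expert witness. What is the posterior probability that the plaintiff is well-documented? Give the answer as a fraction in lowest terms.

1/2

P(the expert witness) = (2/5)·1 + (3/5)·(2/3) = 4/5.
By Bayes' rule, P(well-documented | the expert witness) = (2/5) / (4/5) = 1/2.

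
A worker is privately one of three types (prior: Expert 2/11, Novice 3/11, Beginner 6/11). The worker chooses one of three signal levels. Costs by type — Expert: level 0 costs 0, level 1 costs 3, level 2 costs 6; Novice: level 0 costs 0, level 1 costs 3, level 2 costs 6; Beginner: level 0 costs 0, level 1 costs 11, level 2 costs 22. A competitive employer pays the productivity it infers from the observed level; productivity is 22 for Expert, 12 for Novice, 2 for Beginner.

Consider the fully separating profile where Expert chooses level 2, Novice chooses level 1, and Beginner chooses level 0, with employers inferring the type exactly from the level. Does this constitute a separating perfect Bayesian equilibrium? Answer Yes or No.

Separating wages: level 2 → 22, level 1 → 12, level 0 → 2.
Expert (assigned level 2): level 0: 2 − 0 = 2; level 1: 12 − 3 = 9; level 2: 22 − 6 = 16. Expert stays.
Novice (assigned level 1): level 0: 2 − 0 = 2; level 1: 12 − 3 = 9; level 2: 22 − 6 = 16. Novice prefers level 2.
Beginner (assigned level 0): level 0: 2 − 0 = 2; level 1: 12 − 11 = 1; level 2: 22 − 22 = 0. Beginner stays.
At least one type deviates; the separating profile fails.

No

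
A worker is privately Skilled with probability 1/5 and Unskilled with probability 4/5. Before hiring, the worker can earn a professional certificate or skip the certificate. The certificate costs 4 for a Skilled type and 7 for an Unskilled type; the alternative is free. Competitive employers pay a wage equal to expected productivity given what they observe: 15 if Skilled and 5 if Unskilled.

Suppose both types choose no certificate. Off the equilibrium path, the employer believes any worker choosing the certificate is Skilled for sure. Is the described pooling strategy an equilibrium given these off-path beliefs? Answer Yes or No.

On path, the employer holds the prior and pays 1/5·15 + 4/5·5 = 7. Off path (the certificate), believing Skilled, it pays 15.
Skilled: no certificate nets 7; the certificate nets 15 − 4 = 11. Skilled would deviate.
Unskilled: no certificate nets 7; the certificate nets 15 − 7 = 8. Unskilled would deviate.
A type deviates, so pooling fails.

No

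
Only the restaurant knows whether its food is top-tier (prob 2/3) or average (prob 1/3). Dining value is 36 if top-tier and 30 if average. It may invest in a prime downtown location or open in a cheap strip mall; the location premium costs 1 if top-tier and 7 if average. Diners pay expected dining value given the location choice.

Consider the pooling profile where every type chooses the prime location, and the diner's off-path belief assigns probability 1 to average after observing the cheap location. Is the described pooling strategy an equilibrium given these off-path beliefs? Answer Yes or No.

No

On path, the diner holds the prior and pays 2/3·36 + 1/3·30 = 34. Off path (the cheap location), believing average, it pays 30.
top-tier: the prime location nets 34 − 1 = 33; the cheap location nets 30. top-tier stays.
average: the prime location nets 34 − 7 = 27; the cheap location nets 30. average would deviate.
A type deviates, so pooling fails.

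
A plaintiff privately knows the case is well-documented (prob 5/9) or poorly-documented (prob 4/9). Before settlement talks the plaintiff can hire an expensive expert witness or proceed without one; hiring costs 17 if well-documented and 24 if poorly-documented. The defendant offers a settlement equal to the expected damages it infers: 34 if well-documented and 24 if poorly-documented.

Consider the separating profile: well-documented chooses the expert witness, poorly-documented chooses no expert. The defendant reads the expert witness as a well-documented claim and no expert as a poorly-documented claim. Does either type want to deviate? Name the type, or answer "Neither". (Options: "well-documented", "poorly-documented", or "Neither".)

The expert witness pays 34; no expert pays 24.
well-documented: assigned the expert witness, nets 34 − 17 = 17; deviating to no expert nets 24.
poorly-documented: assigned no expert, nets 24; deviating to the expert witness nets 34 − 24 = 10.
The well-documented type gains 7 by deviating.

well-documented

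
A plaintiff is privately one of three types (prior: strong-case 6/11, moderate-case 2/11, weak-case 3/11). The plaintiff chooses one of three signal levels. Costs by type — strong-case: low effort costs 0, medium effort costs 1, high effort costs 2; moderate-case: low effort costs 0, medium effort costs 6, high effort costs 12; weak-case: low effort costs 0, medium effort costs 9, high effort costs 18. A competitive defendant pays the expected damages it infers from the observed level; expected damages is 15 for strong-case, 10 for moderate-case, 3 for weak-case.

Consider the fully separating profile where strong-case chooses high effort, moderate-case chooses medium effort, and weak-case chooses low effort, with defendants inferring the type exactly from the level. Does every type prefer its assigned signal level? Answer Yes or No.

Separating settlements: high effort → 15, medium effort → 10, low effort → 3.
strong-case (assigned high effort): low effort: 3 − 0 = 3; medium effort: 10 − 1 = 9; high effort: 15 − 2 = 13. strong-case stays.
moderate-case (assigned medium effort): low effort: 3 − 0 = 3; medium effort: 10 − 6 = 4; high effort: 15 − 12 = 3. moderate-case stays.
weak-case (assigned low effort): low effort: 3 − 0 = 3; medium effort: 10 − 9 = 1; high effort: 15 − 18 = -3. weak-case stays.
Every type prefers its assigned level; separation holds.

Yes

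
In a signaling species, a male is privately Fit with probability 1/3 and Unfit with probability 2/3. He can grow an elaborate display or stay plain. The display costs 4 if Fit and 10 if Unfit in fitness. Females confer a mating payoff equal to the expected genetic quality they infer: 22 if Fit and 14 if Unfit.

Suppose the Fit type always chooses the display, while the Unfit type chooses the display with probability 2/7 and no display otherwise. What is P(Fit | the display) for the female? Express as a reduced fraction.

7/11

P(the display) = (1/3)·1 + (2/3)·(2/7) = 11/21.
By Bayes' rule, P(Fit | the display) = (1/3) / (11/21) = 7/11.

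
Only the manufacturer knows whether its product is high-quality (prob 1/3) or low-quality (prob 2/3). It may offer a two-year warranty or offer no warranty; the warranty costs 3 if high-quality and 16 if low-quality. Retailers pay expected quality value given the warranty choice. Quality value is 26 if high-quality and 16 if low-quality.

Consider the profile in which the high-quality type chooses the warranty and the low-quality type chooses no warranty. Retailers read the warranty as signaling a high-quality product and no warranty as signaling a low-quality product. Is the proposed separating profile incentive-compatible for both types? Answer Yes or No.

Yes

Under these beliefs, the warranty earns price 26 and no warranty earns price 16.
high-quality: the warranty nets 26 − 3 = 23; no warranty nets 16. high-quality prefers the warranty.
low-quality: the warranty nets 26 − 16 = 10; no warranty nets 16. low-quality prefers no warranty.
Neither type deviates, so the separating profile is an equilibrium.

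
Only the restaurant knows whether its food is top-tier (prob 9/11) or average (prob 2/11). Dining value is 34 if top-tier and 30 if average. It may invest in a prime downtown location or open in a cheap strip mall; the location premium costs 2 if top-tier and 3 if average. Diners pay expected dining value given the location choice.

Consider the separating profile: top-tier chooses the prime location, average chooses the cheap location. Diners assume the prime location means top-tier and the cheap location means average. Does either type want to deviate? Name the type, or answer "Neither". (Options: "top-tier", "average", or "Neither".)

average

The prime location pays 34; the cheap location pays 30.
top-tier: assigned the prime location, nets 34 − 2 = 32; deviating to the cheap location nets 30.
average: assigned the cheap location, nets 30; deviating to the prime location nets 34 − 3 = 31.
The average type gains 1 by deviating.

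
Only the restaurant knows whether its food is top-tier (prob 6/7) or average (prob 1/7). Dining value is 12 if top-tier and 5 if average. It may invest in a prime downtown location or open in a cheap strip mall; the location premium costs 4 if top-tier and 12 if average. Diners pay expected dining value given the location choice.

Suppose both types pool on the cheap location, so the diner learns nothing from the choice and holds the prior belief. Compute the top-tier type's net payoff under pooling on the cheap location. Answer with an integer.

11

Pooled price premium = 6/7·12 + 1/7·5 = 11.
top-tier pays no cost for the cheap location, so net payoff = 11.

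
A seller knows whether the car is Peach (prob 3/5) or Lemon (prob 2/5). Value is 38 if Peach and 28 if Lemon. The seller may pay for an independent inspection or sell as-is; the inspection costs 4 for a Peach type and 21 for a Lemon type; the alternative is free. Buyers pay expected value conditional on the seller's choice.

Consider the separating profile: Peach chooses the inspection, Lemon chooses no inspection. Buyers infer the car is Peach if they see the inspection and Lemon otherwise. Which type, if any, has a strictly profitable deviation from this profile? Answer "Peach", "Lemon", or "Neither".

The inspection pays 38; no inspection pays 28.
Peach: assigned the inspection, nets 38 − 4 = 34; deviating to no inspection nets 28.
Lemon: assigned no inspection, nets 28; deviating to the inspection nets 38 − 21 = 17.
Both types strictly prefer their assigned action; no profitable deviation.

Neither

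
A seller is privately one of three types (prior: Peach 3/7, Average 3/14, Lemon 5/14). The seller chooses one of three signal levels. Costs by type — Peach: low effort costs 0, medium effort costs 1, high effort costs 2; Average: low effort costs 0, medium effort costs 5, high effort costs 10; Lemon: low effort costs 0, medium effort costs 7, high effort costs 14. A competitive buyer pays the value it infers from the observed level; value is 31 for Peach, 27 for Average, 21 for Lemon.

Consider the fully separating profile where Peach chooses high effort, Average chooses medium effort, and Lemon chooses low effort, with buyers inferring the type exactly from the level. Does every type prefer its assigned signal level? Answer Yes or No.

Yes

Separating prices: high effort → 31, medium effort → 27, low effort → 21.
Peach (assigned high effort): low effort: 21 − 0 = 21; medium effort: 27 − 1 = 26; high effort: 31 − 2 = 29. Peach stays.
Average (assigned medium effort): low effort: 21 − 0 = 21; medium effort: 27 − 5 = 22; high effort: 31 − 10 = 21. Average stays.
Lemon (assigned low effort): low effort: 21 − 0 = 21; medium effort: 27 − 7 = 20; high effort: 31 − 14 = 17. Lemon stays.
Every type prefers its assigned level; separation holds.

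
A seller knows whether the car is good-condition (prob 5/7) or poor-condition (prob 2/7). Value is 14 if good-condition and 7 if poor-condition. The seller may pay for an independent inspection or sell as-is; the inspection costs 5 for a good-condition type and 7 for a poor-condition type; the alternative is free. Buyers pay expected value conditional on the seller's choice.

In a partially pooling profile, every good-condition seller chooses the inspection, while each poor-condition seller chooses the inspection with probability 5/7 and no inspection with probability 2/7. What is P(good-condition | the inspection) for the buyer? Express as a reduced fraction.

P(the inspection) = (5/7)·1 + (2/7)·(5/7) = 45/49.
By Bayes' rule, P(good-condition | the inspection) = (5/7) / (45/49) = 7/9.

7/9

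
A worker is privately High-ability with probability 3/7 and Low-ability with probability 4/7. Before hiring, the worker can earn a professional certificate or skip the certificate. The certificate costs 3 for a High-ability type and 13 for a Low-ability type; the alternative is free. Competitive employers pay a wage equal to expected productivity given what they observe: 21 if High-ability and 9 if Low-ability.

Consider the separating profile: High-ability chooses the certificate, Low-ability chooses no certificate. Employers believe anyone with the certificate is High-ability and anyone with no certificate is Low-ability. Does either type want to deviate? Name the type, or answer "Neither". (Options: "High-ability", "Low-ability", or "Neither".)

Neither

The certificate pays 21; no certificate pays 9.
High-ability: assigned the certificate, nets 21 − 3 = 18; deviating to no certificate nets 9.
Low-ability: assigned no certificate, nets 9; deviating to the certificate nets 21 − 13 = 8.
Both types strictly prefer their assigned action; no profitable deviation.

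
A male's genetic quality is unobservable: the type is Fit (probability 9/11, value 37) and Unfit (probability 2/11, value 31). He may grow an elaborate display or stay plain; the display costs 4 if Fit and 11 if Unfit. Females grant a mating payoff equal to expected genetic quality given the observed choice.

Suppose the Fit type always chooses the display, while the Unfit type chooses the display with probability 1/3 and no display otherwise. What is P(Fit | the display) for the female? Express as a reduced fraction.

P(the display) = (9/11)·1 + (2/11)·(1/3) = 29/33.
By Bayes' rule, P(Fit | the display) = (9/11) / (29/33) = 27/29.

27/29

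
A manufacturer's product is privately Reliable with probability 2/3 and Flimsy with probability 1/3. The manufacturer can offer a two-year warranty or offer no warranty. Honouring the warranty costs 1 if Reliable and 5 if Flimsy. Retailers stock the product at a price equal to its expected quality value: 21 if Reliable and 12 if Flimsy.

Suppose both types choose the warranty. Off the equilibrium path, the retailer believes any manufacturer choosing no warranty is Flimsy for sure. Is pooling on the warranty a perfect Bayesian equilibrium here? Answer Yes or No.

On path, the retailer holds the prior and pays 2/3·21 + 1/3·12 = 18. Off path (no warranty), believing Flimsy, it pays 12.
Reliable: the warranty nets 18 − 1 = 17; no warranty nets 12. Reliable stays.
Flimsy: the warranty nets 18 − 5 = 13; no warranty nets 12. Flimsy stays.
No type deviates, so pooling is sustained.

Yes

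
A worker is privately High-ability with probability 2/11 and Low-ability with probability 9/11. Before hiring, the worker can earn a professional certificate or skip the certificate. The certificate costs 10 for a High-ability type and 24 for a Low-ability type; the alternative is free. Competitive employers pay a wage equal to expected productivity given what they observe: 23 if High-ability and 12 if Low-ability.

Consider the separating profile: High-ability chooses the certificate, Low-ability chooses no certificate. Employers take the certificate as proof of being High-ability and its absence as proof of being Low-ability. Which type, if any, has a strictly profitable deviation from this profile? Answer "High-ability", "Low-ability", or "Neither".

The certificate pays 23; no certificate pays 12.
High-ability: assigned the certificate, nets 23 − 10 = 13; deviating to no certificate nets 12.
Low-ability: assigned no certificate, nets 12; deviating to the certificate nets 23 − 24 = -1.
Both types strictly prefer their assigned action; no profitable deviation.

Neither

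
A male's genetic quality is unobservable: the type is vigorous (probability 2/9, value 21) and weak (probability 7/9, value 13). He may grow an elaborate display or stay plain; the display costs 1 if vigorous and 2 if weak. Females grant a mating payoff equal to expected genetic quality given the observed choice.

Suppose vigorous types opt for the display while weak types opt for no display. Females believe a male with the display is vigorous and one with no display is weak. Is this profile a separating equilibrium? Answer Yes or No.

No

Under these beliefs, the display earns mating payoff 21 and no display earns mating payoff 13.
vigorous: the display nets 21 − 1 = 20; no display nets 13. vigorous prefers the display.
weak: the display nets 21 − 2 = 19; no display nets 13. weak would deviate to the display.
weak has a profitable deviation, so the profile is not an equilibrium.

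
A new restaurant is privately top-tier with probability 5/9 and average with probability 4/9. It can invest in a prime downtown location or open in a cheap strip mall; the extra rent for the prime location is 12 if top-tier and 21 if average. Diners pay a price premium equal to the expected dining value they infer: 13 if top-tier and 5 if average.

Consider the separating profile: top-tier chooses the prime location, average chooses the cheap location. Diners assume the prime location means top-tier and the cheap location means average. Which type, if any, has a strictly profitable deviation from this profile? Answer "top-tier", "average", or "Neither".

top-tier

The prime location pays 13; the cheap location pays 5.
top-tier: assigned the prime location, nets 13 − 12 = 1; deviating to the cheap location nets 5.
average: assigned the cheap location, nets 5; deviating to the prime location nets 13 − 21 = -8.
The top-tier type gains 4 by deviating.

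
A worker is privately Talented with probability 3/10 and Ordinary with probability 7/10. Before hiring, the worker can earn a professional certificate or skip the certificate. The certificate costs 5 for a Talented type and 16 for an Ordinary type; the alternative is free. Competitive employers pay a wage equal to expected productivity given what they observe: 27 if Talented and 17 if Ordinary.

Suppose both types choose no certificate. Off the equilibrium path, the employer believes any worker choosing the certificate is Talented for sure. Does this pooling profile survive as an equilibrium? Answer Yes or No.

On path, the employer holds the prior and pays 3/10·27 + 7/10·17 = 20. Off path (the certificate), believing Talented, it pays 27.
Talented: no certificate nets 20; the certificate nets 27 − 5 = 22. Talented would deviate.
Ordinary: no certificate nets 20; the certificate nets 27 − 16 = 11. Ordinary stays.
A type deviates, so pooling fails.

No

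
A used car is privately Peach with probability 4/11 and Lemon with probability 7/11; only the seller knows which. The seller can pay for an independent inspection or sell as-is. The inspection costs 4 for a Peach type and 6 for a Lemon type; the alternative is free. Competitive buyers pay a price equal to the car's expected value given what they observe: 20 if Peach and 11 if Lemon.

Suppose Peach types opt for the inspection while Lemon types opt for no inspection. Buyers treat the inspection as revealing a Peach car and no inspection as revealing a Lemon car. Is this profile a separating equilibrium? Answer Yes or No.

No

Under these beliefs, the inspection earns price 20 and no inspection earns price 11.
Peach: the inspection nets 20 − 4 = 16; no inspection nets 11. Peach prefers the inspection.
Lemon: the inspection nets 20 − 6 = 14; no inspection nets 11. Lemon would deviate to the inspection.
Lemon has a profitable deviation, so the profile is not an equilibrium.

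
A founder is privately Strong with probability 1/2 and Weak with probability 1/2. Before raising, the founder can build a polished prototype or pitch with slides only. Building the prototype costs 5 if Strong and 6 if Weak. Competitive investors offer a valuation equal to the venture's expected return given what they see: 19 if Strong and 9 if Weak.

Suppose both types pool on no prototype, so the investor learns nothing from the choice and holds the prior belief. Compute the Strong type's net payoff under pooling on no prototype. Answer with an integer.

14

Pooled valuation = 1/2·19 + 1/2·9 = 14.
Strong pays no cost for no prototype, so net payoff = 14.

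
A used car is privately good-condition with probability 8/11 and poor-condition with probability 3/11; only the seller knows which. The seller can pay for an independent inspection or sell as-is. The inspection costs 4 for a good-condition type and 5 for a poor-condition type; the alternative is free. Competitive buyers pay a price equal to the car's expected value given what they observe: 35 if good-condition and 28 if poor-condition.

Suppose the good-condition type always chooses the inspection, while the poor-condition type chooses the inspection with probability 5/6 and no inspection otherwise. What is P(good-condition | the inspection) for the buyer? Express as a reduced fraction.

16/21

P(the inspection) = (8/11)·1 + (3/11)·(5/6) = 21/22.
By Bayes' rule, P(good-condition | the inspection) = (8/11) / (21/22) = 16/21.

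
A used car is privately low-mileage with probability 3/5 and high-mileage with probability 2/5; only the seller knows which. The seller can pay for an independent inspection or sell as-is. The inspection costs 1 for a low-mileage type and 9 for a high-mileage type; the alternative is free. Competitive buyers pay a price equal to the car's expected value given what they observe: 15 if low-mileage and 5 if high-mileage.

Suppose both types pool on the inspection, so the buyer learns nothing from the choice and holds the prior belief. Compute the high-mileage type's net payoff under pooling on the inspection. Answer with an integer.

2

Pooled price = 3/5·15 + 2/5·5 = 11.
high-mileage pays cost 9 for the inspection, so net payoff = 11 − 9 = 2.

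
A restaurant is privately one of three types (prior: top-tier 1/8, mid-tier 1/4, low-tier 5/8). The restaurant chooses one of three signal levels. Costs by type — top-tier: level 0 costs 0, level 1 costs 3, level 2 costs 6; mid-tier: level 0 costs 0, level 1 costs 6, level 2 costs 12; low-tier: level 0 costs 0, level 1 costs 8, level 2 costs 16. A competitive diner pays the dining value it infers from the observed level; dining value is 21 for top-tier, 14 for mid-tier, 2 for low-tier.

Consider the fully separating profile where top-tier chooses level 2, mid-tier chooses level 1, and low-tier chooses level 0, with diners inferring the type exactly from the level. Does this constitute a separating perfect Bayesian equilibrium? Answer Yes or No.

Separating price premiums: level 2 → 21, level 1 → 14, level 0 → 2.
top-tier (assigned level 2): level 0: 2 − 0 = 2; level 1: 14 − 3 = 11; level 2: 21 − 6 = 15. top-tier stays.
mid-tier (assigned level 1): level 0: 2 − 0 = 2; level 1: 14 − 6 = 8; level 2: 21 − 12 = 9. mid-tier prefers level 2.
low-tier (assigned level 0): level 0: 2 − 0 = 2; level 1: 14 − 8 = 6; level 2: 21 − 16 = 5. low-tier prefers level 1.
At least one type deviates; the separating profile fails.

No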